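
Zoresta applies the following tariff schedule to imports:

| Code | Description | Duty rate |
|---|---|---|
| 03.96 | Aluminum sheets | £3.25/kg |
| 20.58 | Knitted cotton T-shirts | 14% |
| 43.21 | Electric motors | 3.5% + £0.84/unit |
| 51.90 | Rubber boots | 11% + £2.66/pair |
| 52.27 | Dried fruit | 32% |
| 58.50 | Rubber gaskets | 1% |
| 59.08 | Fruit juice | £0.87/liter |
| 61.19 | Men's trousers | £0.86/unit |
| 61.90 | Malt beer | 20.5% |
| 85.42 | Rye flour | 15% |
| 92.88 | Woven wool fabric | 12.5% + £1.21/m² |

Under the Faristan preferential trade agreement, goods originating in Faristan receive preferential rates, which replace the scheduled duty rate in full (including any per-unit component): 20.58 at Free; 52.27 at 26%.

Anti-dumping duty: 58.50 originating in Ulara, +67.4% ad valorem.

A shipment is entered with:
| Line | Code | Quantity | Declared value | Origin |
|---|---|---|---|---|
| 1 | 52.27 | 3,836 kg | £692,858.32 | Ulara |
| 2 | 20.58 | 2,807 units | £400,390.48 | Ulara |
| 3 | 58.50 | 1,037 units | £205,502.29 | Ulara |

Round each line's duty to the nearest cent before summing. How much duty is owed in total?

Line 1 (52.27, Ulara, 3,836 kg, £692,858.32):
Base rate for 52.27 is 32%.
52.27 has an FTA preferential rate, but origin Ulara is not Faristan; base rate stands.
Duty = £692,858.32 × 32% = £221,714.66.
Line 2 (20.58, Ulara, 2,807 units, £400,390.48):
Base rate for 20.58 is 14%.
20.58 has an FTA preferential rate, but origin Ulara is not Faristan; base rate stands.
Duty = £400,390.48 × 14% = £56,054.67.
Line 3 (58.50, Ulara, 1,037 units, £205,502.29):
Base rate for 58.50 is 1%.
Additional duty on 58.50 from Ulara: +67.4%. Applied ad valorem rate: 1% + 67.4% = 68.4%.
Duty = £205,502.29 × 68.4% = £140,563.57.
Total = £221,714.66 + £56,054.67 + £140,563.57 = £418,332.90.

£418,332.90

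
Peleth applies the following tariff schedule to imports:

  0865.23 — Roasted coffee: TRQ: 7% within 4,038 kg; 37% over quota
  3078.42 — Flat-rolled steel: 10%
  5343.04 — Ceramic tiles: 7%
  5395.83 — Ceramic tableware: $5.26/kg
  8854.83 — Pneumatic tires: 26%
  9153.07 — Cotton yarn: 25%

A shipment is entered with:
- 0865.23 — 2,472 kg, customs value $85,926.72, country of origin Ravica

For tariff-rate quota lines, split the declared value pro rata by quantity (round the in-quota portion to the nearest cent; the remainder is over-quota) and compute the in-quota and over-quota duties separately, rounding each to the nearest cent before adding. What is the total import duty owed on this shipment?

$6,014.87

Line 1 (0865.23, Ravica, 2,472 kg, $85,926.72):
Code 0865.23 is under a tariff-rate quota (threshold 4,038 kg). Quantity 2,472 kg is within the quota, so the in-quota rate 7% applies to the full value.
Duty = $85,926.72 × 7% = $6,014.87.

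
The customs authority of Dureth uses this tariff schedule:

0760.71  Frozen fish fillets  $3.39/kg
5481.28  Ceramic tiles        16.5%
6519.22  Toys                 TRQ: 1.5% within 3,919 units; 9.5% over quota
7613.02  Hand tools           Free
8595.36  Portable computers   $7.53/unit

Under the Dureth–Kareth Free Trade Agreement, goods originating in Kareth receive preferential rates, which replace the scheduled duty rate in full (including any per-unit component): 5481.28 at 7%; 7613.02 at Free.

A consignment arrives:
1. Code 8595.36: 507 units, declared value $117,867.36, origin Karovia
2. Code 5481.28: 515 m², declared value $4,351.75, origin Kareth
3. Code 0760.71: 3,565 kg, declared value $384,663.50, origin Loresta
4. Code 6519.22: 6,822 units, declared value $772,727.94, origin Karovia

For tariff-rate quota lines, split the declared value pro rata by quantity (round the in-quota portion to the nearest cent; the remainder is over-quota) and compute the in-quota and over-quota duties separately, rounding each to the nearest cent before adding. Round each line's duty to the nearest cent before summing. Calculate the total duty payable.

Line 1 (8595.36, Karovia, 507 units, $117,867.36):
Base rate for 8595.36 is $7.53/unit.
Duty = 507 × $7.53 = $3,817.71.
Line 2 (5481.28, Kareth, 515 m², $4,351.75):
Base rate for 5481.28 is 16.5%.
Origin Kareth qualifies under the Dureth–Kareth agreement and 5481.28 is covered: preferential rate 7% applies instead.
Duty = $4,351.75 × 7% = $304.62.
Line 3 (0760.71, Loresta, 3,565 kg, $384,663.50):
Base rate for 0760.71 is $3.39/kg.
Duty = 3,565 × $3.39 = $12,085.35.
Line 4 (6519.22, Karovia, 6,822 units, $772,727.94):
Code 6519.22 is under a tariff-rate quota (threshold 3,919 units). In-quota: 3,919 units at 1.5%; over-quota: 2,903 units at 9.5%.
Pro-rata value split: in-quota = $772,727.94 × 3,919/6,822 = $443,905.13; over-quota = $772,727.94 − $443,905.13 = $328,822.81.
In-quota duty = $443,905.13 × 1.5% = $6,658.58. Over-quota duty = $328,822.81 × 9.5% = $31,238.17.
Line duty = $6,658.58 + $31,238.17 = $37,896.75.
Total = $3,817.71 + $304.62 + $12,085.35 + $37,896.75 = $54,104.43.

$54,104.43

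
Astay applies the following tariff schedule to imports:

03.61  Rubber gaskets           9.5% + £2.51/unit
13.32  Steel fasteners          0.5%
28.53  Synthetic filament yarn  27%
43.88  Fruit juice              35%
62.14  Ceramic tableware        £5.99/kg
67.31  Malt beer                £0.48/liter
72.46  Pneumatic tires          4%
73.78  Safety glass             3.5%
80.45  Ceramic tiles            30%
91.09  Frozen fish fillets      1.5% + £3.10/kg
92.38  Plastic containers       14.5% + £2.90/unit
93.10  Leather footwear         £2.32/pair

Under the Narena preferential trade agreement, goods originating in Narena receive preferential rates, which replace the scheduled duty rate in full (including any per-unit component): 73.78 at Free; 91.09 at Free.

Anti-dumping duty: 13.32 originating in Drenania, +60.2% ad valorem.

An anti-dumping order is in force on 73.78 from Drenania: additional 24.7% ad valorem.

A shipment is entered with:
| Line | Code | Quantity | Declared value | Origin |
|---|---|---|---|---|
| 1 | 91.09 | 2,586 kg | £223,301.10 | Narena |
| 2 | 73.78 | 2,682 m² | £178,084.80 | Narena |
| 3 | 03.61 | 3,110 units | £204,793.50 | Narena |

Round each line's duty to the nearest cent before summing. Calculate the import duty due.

Line 1 (91.09, Narena, 2,586 kg, £223,301.10):
Base rate for 91.09 is 1.5% + £3.10/kg.
Origin Narena qualifies under the Astay–Narena agreement and 91.09 is covered: preferential rate Free applies instead.
Duty = £223,301.10 × 0% = £0.00.
Line 2 (73.78, Narena, 2,682 m², £178,084.80):
Base rate for 73.78 is 3.5%.
Origin Narena qualifies under the Astay–Narena agreement and 73.78 is covered: preferential rate Free applies instead.
The additional-duty order on 73.78 targets Drenania, not Narena; it does not apply.
Duty = £178,084.80 × 0% = £0.00.
Line 3 (03.61, Narena, 3,110 units, £204,793.50):
Base rate for 03.61 is 9.5% + £2.51/unit.
Origin Narena is the FTA partner but 03.61 is not on the preference list; base rate stands.
Duty = £204,793.50 × 9.5% + 3,110 × £2.51 = £27,261.48.
Total = £0.00 + £0.00 + £27,261.48 = £27,261.48.

£27,261.48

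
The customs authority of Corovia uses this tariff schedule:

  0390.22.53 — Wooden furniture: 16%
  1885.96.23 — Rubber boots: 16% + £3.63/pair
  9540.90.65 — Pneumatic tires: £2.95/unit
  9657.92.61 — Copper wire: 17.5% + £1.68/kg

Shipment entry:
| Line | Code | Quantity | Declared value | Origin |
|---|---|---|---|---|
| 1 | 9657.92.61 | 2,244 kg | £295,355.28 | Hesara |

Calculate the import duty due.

Line 1 (9657.92.61, Hesara, 2,244 kg, £295,355.28):
Base rate for 9657.92.61 is 17.5% + £1.68/kg.
Duty = £295,355.28 × 17.5% + 2,244 × £1.68 = £55,457.09.

£55,457.09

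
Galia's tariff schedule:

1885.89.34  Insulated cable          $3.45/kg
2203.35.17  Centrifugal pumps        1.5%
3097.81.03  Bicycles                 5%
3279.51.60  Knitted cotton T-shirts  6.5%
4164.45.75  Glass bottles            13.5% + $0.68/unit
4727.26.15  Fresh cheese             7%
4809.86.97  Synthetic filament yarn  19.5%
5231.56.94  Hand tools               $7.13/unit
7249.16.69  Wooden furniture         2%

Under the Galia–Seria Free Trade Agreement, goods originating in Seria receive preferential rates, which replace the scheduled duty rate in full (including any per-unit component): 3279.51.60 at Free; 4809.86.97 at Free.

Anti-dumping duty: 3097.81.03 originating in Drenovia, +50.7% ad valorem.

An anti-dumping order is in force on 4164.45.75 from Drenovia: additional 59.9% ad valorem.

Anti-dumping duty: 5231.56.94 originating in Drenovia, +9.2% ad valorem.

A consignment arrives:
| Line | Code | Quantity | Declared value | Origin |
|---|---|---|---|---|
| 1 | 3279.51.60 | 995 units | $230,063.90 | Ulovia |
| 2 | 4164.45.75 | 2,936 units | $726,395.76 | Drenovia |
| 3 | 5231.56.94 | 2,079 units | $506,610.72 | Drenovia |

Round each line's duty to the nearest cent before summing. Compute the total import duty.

$611,556.58

Line 1 (3279.51.60, Ulovia, 995 units, $230,063.90):
Base rate for 3279.51.60 is 6.5%.
3279.51.60 has an FTA preferential rate, but origin Ulovia is not Seria; base rate stands.
Duty = $230,063.90 × 6.5% = $14,954.15.
Line 2 (4164.45.75, Drenovia, 2,936 units, $726,395.76):
Base rate for 4164.45.75 is 13.5% + $0.68/unit.
Additional duty on 4164.45.75 from Drenovia: +59.9%. Applied ad valorem rate: 13.5% + 59.9% = 73.4%.
Duty = $726,395.76 × 73.4% + 2,936 × $0.68 = $535,170.97.
Line 3 (5231.56.94, Drenovia, 2,079 units, $506,610.72):
Base rate for 5231.56.94 is $7.13/unit.
Additional duty on 5231.56.94 from Drenovia: +9.2% ad valorem. Applied ad valorem rate = 9.2%.
Duty = $506,610.72 × 9.2% + 2,079 × $7.13 = $61,431.46.
Total = $14,954.15 + $535,170.97 + $61,431.46 = $611,556.58.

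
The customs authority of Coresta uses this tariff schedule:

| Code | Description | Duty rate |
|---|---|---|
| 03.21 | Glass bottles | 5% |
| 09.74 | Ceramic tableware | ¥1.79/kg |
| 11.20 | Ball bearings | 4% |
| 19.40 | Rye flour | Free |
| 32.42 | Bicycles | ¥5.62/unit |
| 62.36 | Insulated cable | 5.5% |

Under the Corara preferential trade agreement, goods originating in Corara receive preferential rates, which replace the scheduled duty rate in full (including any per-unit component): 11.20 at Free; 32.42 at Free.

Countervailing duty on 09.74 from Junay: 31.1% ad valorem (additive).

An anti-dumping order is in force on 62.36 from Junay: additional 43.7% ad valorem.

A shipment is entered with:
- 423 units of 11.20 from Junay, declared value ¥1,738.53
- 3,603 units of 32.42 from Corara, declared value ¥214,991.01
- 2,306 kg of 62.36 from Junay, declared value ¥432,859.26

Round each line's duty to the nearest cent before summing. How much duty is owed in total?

¥213,036.30

Line 1 (11.20, Junay, 423 units, ¥1,738.53):
Base rate for 11.20 is 4%.
11.20 has an FTA preferential rate, but origin Junay is not Corara; base rate stands.
Duty = ¥1,738.53 × 4% = ¥69.54.
Line 2 (32.42, Corara, 3,603 units, ¥214,991.01):
Base rate for 32.42 is ¥5.62/unit.
Origin Corara qualifies under the Coresta–Corara agreement and 32.42 is covered: preferential rate Free applies instead.
Duty = ¥214,991.01 × 0% = ¥0.00.
Line 3 (62.36, Junay, 2,306 kg, ¥432,859.26):
Base rate for 62.36 is 5.5%.
Additional duty on 62.36 from Junay: +43.7%. Applied ad valorem rate: 5.5% + 43.7% = 49.2%.
Duty = ¥432,859.26 × 49.2% = ¥212,966.76.
Total = ¥69.54 + ¥0.00 + ¥212,966.76 = ¥213,036.30.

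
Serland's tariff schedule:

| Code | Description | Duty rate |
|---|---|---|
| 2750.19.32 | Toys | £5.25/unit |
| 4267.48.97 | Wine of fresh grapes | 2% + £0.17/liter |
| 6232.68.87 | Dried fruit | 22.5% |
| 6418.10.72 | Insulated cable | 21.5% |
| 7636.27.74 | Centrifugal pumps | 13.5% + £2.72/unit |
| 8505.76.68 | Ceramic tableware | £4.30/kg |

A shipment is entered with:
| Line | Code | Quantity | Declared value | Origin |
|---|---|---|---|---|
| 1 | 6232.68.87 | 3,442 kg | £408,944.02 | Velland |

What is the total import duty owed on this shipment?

£92,012.40

Line 1 (6232.68.87, Velland, 3,442 kg, £408,944.02):
Base rate for 6232.68.87 is 22.5%.
Duty = £408,944.02 × 22.5% = £92,012.40.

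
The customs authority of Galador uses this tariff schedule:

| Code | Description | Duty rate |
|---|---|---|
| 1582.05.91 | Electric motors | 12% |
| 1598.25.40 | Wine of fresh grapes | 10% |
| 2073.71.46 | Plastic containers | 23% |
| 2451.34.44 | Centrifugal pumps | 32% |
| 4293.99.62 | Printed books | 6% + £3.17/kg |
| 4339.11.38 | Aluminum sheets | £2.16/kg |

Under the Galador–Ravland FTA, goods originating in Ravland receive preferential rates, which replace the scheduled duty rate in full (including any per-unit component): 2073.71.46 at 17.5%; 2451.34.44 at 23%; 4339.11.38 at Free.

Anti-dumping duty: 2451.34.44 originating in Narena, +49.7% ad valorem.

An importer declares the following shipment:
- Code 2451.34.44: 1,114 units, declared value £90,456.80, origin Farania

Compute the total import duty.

Line 1 (2451.34.44, Farania, 1,114 units, £90,456.80):
Base rate for 2451.34.44 is 32%.
2451.34.44 has an FTA preferential rate, but origin Farania is not Ravland; base rate stands.
The additional-duty order on 2451.34.44 targets Narena, not Farania; it does not apply.
Duty = £90,456.80 × 32% = £28,946.18.

£28,946.18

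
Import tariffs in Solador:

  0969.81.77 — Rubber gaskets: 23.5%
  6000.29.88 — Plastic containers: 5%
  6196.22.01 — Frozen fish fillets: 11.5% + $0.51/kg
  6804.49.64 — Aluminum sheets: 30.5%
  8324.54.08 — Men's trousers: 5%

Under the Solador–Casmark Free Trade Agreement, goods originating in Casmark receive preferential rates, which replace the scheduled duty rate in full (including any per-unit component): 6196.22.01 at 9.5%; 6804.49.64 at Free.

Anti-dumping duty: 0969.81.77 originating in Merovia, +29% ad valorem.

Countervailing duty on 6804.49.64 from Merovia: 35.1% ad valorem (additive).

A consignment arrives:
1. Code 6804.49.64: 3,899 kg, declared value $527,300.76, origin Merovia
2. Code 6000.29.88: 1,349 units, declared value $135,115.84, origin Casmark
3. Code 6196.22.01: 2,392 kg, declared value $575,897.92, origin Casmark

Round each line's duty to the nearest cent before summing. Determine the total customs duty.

$407,375.39

Line 1 (6804.49.64, Merovia, 3,899 kg, $527,300.76):
Base rate for 6804.49.64 is 30.5%.
6804.49.64 has an FTA preferential rate, but origin Merovia is not Casmark; base rate stands.
Additional duty on 6804.49.64 from Merovia: +35.1%. Applied ad valorem rate: 30.5% + 35.1% = 65.6%.
Duty = $527,300.76 × 65.6% = $345,909.30.
Line 2 (6000.29.88, Casmark, 1,349 units, $135,115.84):
Base rate for 6000.29.88 is 5%.
Origin Casmark is the FTA partner but 6000.29.88 is not on the preference list; base rate stands.
Duty = $135,115.84 × 5% = $6,755.79.
Line 3 (6196.22.01, Casmark, 2,392 kg, $575,897.92):
Base rate for 6196.22.01 is 11.5% + $0.51/kg.
Origin Casmark qualifies under the Solador–Casmark agreement and 6196.22.01 is covered: preferential rate 9.5% applies instead.
Duty = $575,897.92 × 9.5% = $54,710.30.
Total = $345,909.30 + $6,755.79 + $54,710.30 = $407,375.39.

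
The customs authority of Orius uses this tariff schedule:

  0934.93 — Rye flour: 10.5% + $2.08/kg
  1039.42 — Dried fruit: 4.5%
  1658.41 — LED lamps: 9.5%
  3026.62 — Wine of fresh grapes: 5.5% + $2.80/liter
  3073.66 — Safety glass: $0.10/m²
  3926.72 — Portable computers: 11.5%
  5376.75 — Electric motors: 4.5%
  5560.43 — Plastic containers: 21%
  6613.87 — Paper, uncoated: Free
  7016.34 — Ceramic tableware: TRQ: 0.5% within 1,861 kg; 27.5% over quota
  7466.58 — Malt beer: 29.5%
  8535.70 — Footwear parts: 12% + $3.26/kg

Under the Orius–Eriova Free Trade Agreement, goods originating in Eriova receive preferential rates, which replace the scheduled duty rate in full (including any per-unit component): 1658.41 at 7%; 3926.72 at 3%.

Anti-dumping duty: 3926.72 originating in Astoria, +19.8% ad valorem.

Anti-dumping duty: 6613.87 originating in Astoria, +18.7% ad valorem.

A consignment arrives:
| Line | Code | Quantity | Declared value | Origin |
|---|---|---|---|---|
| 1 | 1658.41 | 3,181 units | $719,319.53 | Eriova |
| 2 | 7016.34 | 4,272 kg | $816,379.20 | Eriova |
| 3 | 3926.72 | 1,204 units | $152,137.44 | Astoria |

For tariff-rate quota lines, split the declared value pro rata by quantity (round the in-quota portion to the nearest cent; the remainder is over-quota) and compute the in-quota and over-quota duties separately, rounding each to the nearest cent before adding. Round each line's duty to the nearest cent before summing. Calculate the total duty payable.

Line 1 (1658.41, Eriova, 3,181 units, $719,319.53):
Base rate for 1658.41 is 9.5%.
Origin Eriova qualifies under the Orius–Eriova agreement and 1658.41 is covered: preferential rate 7% applies instead.
Duty = $719,319.53 × 7% = $50,352.37.
Line 2 (7016.34, Eriova, 4,272 kg, $816,379.20):
Code 7016.34 is under a tariff-rate quota (threshold 1,861 kg). In-quota: 1,861 kg at 0.5%; over-quota: 2,411 kg at 27.5%.
Pro-rata value split: in-quota = $816,379.20 × 1,861/4,272 = $355,637.10; over-quota = $816,379.20 − $355,637.10 = $460,742.10.
In-quota duty = $355,637.10 × 0.5% = $1,778.19. Over-quota duty = $460,742.10 × 27.5% = $126,704.08.
Line duty = $1,778.19 + $126,704.08 = $128,482.27.
Line 3 (3926.72, Astoria, 1,204 units, $152,137.44):
Base rate for 3926.72 is 11.5%.
3926.72 has an FTA preferential rate, but origin Astoria is not Eriova; base rate stands.
Additional duty on 3926.72 from Astoria: +19.8%. Applied ad valorem rate: 11.5% + 19.8% = 31.3%.
Duty = $152,137.44 × 31.3% = $47,619.02.
Total = $50,352.37 + $128,482.27 + $47,619.02 = $226,453.66.

$226,453.66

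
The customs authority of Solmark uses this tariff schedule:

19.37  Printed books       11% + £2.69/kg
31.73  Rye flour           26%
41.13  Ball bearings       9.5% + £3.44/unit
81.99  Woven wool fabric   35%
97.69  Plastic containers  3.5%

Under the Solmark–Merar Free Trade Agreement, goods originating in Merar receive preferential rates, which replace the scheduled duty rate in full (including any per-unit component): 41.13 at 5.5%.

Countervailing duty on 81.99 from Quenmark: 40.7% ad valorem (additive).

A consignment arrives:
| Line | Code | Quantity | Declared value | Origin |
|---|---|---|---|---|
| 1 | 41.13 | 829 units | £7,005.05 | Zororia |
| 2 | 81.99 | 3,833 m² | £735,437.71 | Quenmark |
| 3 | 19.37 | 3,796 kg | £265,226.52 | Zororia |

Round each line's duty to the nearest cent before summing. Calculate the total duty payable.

Line 1 (41.13, Zororia, 829 units, £7,005.05):
Base rate for 41.13 is 9.5% + £3.44/unit.
41.13 has an FTA preferential rate, but origin Zororia is not Merar; base rate stands.
Duty = £7,005.05 × 9.5% + 829 × £3.44 = £3,517.24.
Line 2 (81.99, Quenmark, 3,833 m², £735,437.71):
Base rate for 81.99 is 35%.
Additional duty on 81.99 from Quenmark: +40.7%. Applied ad valorem rate: 35% + 40.7% = 75.7%.
Duty = £735,437.71 × 75.7% = £556,726.35.
Line 3 (19.37, Zororia, 3,796 kg, £265,226.52):
Base rate for 19.37 is 11% + £2.69/kg.
Duty = £265,226.52 × 11% + 3,796 × £2.69 = £39,386.16.
Total = £3,517.24 + £556,726.35 + £39,386.16 = £599,629.75.

£599,629.75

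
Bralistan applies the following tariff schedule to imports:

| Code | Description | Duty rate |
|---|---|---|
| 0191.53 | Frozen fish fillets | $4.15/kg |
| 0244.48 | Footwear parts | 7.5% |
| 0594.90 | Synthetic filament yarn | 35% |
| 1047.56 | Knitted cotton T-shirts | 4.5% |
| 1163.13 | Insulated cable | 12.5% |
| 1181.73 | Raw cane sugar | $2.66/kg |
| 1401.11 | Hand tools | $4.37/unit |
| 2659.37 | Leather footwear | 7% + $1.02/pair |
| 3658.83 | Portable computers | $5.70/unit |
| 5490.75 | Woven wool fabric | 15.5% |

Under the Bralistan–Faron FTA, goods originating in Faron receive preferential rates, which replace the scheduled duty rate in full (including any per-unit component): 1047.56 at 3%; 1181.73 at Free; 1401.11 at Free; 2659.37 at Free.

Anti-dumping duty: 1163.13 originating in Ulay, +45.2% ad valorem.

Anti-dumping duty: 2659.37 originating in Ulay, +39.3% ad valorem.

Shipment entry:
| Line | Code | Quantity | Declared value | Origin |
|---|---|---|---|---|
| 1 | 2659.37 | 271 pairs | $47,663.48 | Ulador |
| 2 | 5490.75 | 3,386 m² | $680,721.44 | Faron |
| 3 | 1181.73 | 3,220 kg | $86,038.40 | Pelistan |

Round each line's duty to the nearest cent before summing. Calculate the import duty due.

Line 1 (2659.37, Ulador, 271 pairs, $47,663.48):
Base rate for 2659.37 is 7% + $1.02/pair.
2659.37 has an FTA preferential rate, but origin Ulador is not Faron; base rate stands.
The additional-duty order on 2659.37 targets Ulay, not Ulador; it does not apply.
Duty = $47,663.48 × 7% + 271 × $1.02 = $3,612.86.
Line 2 (5490.75, Faron, 3,386 m², $680,721.44):
Base rate for 5490.75 is 15.5%.
Origin Faron is the FTA partner but 5490.75 is not on the preference list; base rate stands.
Duty = $680,721.44 × 15.5% = $105,511.82.
Line 3 (1181.73, Pelistan, 3,220 kg, $86,038.40):
Base rate for 1181.73 is $2.66/kg.
1181.73 has an FTA preferential rate, but origin Pelistan is not Faron; base rate stands.
Duty = 3,220 × $2.66 = $8,565.20.
Total = $3,612.86 + $105,511.82 + $8,565.20 = $117,689.88.

$117,689.88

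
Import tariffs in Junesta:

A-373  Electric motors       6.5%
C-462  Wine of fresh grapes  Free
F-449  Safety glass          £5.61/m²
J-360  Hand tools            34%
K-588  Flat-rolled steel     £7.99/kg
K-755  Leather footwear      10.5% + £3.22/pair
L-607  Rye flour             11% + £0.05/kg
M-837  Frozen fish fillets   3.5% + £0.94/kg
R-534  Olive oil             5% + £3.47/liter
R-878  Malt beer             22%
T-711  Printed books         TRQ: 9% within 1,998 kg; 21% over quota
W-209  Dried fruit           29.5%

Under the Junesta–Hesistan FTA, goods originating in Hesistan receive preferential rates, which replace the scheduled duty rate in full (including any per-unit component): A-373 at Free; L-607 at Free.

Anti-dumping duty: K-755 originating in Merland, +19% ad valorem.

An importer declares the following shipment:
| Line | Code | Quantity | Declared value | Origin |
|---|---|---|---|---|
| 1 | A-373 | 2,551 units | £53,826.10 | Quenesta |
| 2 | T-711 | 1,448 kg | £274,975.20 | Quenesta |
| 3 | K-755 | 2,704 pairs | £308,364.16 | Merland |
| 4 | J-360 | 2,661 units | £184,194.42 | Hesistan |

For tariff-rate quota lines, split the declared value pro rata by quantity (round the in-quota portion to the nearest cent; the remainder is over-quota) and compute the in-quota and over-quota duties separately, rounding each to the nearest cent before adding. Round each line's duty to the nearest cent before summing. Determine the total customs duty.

Line 1 (A-373, Quenesta, 2,551 units, £53,826.10):
Base rate for A-373 is 6.5%.
A-373 has an FTA preferential rate, but origin Quenesta is not Hesistan; base rate stands.
Duty = £53,826.10 × 6.5% = £3,498.70.
Line 2 (T-711, Quenesta, 1,448 kg, £274,975.20):
Code T-711 is under a tariff-rate quota (threshold 1,998 kg). Quantity 1,448 kg is within the quota, so the in-quota rate 9% applies to the full value.
Duty = £274,975.20 × 9% = £24,747.77.
Line 3 (K-755, Merland, 2,704 pairs, £308,364.16):
Base rate for K-755 is 10.5% + £3.22/pair.
Additional duty on K-755 from Merland: +19%. Applied ad valorem rate: 10.5% + 19% = 29.5%.
Duty = £308,364.16 × 29.5% + 2,704 × £3.22 = £99,674.31.
Line 4 (J-360, Hesistan, 2,661 units, £184,194.42):
Base rate for J-360 is 34%.
Origin Hesistan is the FTA partner but J-360 is not on the preference list; base rate stands.
Duty = £184,194.42 × 34% = £62,626.10.
Total = £3,498.70 + £24,747.77 + £99,674.31 + £62,626.10 = £190,546.88.

£190,546.88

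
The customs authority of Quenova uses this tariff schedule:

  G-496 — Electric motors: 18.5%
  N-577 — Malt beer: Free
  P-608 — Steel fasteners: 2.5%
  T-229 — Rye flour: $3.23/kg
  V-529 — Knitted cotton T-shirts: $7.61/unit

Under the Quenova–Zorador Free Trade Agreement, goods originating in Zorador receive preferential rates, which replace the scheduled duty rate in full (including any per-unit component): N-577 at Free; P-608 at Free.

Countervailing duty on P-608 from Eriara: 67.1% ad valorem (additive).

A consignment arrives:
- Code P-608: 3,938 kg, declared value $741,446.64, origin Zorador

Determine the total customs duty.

Line 1 (P-608, Zorador, 3,938 kg, $741,446.64):
Base rate for P-608 is 2.5%.
Origin Zorador qualifies under the Quenova–Zorador agreement and P-608 is covered: preferential rate Free applies instead.
The additional-duty order on P-608 targets Eriara, not Zorador; it does not apply.
Duty = $741,446.64 × 0% = $0.00.

$0.00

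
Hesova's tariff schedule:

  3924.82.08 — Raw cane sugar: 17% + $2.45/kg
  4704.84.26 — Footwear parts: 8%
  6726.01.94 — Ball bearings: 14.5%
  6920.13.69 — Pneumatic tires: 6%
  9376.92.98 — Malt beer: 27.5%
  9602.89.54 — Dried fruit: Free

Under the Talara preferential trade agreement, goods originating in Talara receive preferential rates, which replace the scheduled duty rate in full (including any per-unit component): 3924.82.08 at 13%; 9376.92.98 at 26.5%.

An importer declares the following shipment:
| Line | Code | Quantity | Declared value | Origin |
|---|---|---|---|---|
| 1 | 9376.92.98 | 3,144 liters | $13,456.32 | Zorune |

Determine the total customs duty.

$3,700.49

Line 1 (9376.92.98, Zorune, 3,144 liters, $13,456.32):
Base rate for 9376.92.98 is 27.5%.
9376.92.98 has an FTA preferential rate, but origin Zorune is not Talara; base rate stands.
Duty = $13,456.32 × 27.5% = $3,700.49.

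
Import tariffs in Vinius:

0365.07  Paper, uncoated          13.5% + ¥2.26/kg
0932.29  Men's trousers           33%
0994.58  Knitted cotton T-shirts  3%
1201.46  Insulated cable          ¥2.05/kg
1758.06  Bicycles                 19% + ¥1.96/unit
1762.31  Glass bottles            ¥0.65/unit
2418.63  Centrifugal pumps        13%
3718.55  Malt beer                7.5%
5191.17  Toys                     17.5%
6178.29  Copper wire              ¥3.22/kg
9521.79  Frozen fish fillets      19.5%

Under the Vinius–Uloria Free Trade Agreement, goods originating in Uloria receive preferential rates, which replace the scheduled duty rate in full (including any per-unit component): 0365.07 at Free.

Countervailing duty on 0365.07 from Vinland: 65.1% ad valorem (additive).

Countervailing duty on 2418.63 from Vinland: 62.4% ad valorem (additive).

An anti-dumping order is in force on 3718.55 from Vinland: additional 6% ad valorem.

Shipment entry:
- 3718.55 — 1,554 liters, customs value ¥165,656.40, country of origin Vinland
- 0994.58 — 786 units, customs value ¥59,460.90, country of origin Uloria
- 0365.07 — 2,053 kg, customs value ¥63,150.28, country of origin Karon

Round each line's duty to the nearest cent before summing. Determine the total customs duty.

¥37,312.51

Line 1 (3718.55, Vinland, 1,554 liters, ¥165,656.40):
Base rate for 3718.55 is 7.5%.
Additional duty on 3718.55 from Vinland: +6%. Applied ad valorem rate: 7.5% + 6% = 13.5%.
Duty = ¥165,656.40 × 13.5% = ¥22,363.61.
Line 2 (0994.58, Uloria, 786 units, ¥59,460.90):
Base rate for 0994.58 is 3%.
Origin Uloria is the FTA partner but 0994.58 is not on the preference list; base rate stands.
Duty = ¥59,460.90 × 3% = ¥1,783.83.
Line 3 (0365.07, Karon, 2,053 kg, ¥63,150.28):
Base rate for 0365.07 is 13.5% + ¥2.26/kg.
0365.07 has an FTA preferential rate, but origin Karon is not Uloria; base rate stands.
The additional-duty order on 0365.07 targets Vinland, not Karon; it does not apply.
Duty = ¥63,150.28 × 13.5% + 2,053 × ¥2.26 = ¥13,165.07.
Total = ¥22,363.61 + ¥1,783.83 + ¥13,165.07 = ¥37,312.51.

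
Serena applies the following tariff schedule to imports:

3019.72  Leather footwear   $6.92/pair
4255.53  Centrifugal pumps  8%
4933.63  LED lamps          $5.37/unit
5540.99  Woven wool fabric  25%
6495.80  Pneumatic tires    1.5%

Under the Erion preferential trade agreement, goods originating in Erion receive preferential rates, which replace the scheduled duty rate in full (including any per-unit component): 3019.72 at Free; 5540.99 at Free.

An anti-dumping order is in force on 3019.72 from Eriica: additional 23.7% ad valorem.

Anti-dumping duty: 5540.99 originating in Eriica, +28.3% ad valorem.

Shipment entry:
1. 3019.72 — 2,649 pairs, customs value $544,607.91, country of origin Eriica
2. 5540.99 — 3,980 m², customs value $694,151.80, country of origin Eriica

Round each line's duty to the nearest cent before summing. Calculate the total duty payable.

Line 1 (3019.72, Eriica, 2,649 pairs, $544,607.91):
Base rate for 3019.72 is $6.92/pair.
3019.72 has an FTA preferential rate, but origin Eriica is not Erion; base rate stands.
Additional duty on 3019.72 from Eriica: +23.7% ad valorem. Applied ad valorem rate = 23.7%.
Duty = $544,607.91 × 23.7% + 2,649 × $6.92 = $147,403.15.
Line 2 (5540.99, Eriica, 3,980 m², $694,151.80):
Base rate for 5540.99 is 25%.
5540.99 has an FTA preferential rate, but origin Eriica is not Erion; base rate stands.
Additional duty on 5540.99 from Eriica: +28.3%. Applied ad valorem rate: 25% + 28.3% = 53.3%.
Duty = $694,151.80 × 53.3% = $369,982.91.
Total = $147,403.15 + $369,982.91 = $517,386.06.

$517,386.06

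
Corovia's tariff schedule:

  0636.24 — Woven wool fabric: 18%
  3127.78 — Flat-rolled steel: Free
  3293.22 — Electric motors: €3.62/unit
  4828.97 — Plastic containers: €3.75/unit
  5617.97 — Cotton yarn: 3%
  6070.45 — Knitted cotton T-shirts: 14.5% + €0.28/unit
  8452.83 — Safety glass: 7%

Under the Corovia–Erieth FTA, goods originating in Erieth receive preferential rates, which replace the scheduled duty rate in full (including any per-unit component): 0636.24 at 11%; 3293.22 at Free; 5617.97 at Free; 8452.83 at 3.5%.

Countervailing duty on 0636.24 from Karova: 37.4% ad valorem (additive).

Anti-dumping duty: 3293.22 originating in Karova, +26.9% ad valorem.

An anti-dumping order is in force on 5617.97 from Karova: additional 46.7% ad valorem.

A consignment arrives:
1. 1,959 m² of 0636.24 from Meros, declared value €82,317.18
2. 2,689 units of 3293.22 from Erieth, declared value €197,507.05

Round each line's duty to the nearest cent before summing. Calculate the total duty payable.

€14,817.09

Line 1 (0636.24, Meros, 1,959 m², €82,317.18):
Base rate for 0636.24 is 18%.
0636.24 has an FTA preferential rate, but origin Meros is not Erieth; base rate stands.
The additional-duty order on 0636.24 targets Karova, not Meros; it does not apply.
Duty = €82,317.18 × 18% = €14,817.09.
Line 2 (3293.22, Erieth, 2,689 units, €197,507.05):
Base rate for 3293.22 is €3.62/unit.
Origin Erieth qualifies under the Corovia–Erieth agreement and 3293.22 is covered: preferential rate Free applies instead.
The additional-duty order on 3293.22 targets Karova, not Erieth; it does not apply.
Duty = €197,507.05 × 0% = €0.00.
Total = €14,817.09 + €0.00 = €14,817.09.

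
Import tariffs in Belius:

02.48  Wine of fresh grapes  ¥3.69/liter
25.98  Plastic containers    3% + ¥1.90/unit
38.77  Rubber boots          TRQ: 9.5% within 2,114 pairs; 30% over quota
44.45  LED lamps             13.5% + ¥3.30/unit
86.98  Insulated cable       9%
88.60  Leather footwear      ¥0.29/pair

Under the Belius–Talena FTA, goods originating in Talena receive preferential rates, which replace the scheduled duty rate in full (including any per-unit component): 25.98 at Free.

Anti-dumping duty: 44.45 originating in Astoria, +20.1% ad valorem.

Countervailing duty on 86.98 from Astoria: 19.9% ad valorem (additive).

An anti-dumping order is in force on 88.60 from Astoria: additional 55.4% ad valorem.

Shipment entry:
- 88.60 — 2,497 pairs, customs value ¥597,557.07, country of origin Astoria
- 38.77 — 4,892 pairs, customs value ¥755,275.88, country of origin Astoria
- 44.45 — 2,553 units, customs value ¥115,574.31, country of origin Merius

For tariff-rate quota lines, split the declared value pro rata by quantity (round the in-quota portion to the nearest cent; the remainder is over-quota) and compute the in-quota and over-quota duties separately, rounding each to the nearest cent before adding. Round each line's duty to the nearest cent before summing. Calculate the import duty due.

¥515,472.95

Line 1 (88.60, Astoria, 2,497 pairs, ¥597,557.07):
Base rate for 88.60 is ¥0.29/pair.
Additional duty on 88.60 from Astoria: +55.4% ad valorem. Applied ad valorem rate = 55.4%.
Duty = ¥597,557.07 × 55.4% + 2,497 × ¥0.29 = ¥331,770.75.
Line 2 (38.77, Astoria, 4,892 pairs, ¥755,275.88):
Code 38.77 is under a tariff-rate quota (threshold 2,114 pairs). In-quota: 2,114 pairs at 9.5%; over-quota: 2,778 pairs at 30%.
Pro-rata value split: in-quota = ¥755,275.88 × 2,114/4,892 = ¥326,380.46; over-quota = ¥755,275.88 − ¥326,380.46 = ¥428,895.42.
In-quota duty = ¥326,380.46 × 9.5% = ¥31,006.14. Over-quota duty = ¥428,895.42 × 30% = ¥128,668.63.
Line duty = ¥31,006.14 + ¥128,668.63 = ¥159,674.77.
Line 3 (44.45, Merius, 2,553 units, ¥115,574.31):
Base rate for 44.45 is 13.5% + ¥3.30/unit.
The additional-duty order on 44.45 targets Astoria, not Merius; it does not apply.
Duty = ¥115,574.31 × 13.5% + 2,553 × ¥3.30 = ¥24,027.43.
Total = ¥331,770.75 + ¥159,674.77 + ¥24,027.43 = ¥515,472.95.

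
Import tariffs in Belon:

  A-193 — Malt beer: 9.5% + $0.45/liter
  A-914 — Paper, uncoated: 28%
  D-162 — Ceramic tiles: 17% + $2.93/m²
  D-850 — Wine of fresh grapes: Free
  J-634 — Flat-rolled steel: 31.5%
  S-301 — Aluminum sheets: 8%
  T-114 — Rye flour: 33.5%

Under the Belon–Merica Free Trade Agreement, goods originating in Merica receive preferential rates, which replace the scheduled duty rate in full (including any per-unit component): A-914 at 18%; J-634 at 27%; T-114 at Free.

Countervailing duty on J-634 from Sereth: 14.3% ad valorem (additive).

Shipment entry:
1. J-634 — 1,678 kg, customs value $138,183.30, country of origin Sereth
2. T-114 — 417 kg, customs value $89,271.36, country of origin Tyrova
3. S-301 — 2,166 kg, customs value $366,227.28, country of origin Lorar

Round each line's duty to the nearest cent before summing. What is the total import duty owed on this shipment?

Line 1 (J-634, Sereth, 1,678 kg, $138,183.30):
Base rate for J-634 is 31.5%.
J-634 has an FTA preferential rate, but origin Sereth is not Merica; base rate stands.
Additional duty on J-634 from Sereth: +14.3%. Applied ad valorem rate: 31.5% + 14.3% = 45.8%.
Duty = $138,183.30 × 45.8% = $63,287.95.
Line 2 (T-114, Tyrova, 417 kg, $89,271.36):
Base rate for T-114 is 33.5%.
T-114 has an FTA preferential rate, but origin Tyrova is not Merica; base rate stands.
Duty = $89,271.36 × 33.5% = $29,905.91.
Line 3 (S-301, Lorar, 2,166 kg, $366,227.28):
Base rate for S-301 is 8%.
Duty = $366,227.28 × 8% = $29,298.18.
Total = $63,287.95 + $29,905.91 + $29,298.18 = $122,492.04.

$122,492.04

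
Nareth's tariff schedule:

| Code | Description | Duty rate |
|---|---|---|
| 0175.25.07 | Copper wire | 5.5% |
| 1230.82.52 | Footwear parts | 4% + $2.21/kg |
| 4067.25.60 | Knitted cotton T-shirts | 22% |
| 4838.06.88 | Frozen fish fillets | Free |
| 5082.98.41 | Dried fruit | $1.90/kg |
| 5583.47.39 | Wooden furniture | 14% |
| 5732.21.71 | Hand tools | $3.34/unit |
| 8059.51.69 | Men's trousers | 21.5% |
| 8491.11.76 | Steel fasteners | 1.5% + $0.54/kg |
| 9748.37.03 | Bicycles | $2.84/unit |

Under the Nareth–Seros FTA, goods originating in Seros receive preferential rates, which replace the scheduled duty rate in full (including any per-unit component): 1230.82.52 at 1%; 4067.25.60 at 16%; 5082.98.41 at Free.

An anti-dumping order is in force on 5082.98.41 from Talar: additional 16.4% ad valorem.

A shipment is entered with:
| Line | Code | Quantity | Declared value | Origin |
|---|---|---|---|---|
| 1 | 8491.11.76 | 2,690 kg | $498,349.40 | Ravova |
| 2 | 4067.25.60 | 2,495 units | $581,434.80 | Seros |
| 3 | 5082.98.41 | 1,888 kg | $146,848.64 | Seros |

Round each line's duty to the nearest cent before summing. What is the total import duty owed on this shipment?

$101,957.41

Line 1 (8491.11.76, Ravova, 2,690 kg, $498,349.40):
Base rate for 8491.11.76 is 1.5% + $0.54/kg.
Duty = $498,349.40 × 1.5% + 2,690 × $0.54 = $8,927.84.
Line 2 (4067.25.60, Seros, 2,495 units, $581,434.80):
Base rate for 4067.25.60 is 22%.
Origin Seros qualifies under the Nareth–Seros agreement and 4067.25.60 is covered: preferential rate 16% applies instead.
Duty = $581,434.80 × 16% = $93,029.57.
Line 3 (5082.98.41, Seros, 1,888 kg, $146,848.64):
Base rate for 5082.98.41 is $1.90/kg.
Origin Seros qualifies under the Nareth–Seros agreement and 5082.98.41 is covered: preferential rate Free applies instead.
The additional-duty order on 5082.98.41 targets Talar, not Seros; it does not apply.
Duty = $146,848.64 × 0% = $0.00.
Total = $8,927.84 + $93,029.57 + $0.00 = $101,957.41.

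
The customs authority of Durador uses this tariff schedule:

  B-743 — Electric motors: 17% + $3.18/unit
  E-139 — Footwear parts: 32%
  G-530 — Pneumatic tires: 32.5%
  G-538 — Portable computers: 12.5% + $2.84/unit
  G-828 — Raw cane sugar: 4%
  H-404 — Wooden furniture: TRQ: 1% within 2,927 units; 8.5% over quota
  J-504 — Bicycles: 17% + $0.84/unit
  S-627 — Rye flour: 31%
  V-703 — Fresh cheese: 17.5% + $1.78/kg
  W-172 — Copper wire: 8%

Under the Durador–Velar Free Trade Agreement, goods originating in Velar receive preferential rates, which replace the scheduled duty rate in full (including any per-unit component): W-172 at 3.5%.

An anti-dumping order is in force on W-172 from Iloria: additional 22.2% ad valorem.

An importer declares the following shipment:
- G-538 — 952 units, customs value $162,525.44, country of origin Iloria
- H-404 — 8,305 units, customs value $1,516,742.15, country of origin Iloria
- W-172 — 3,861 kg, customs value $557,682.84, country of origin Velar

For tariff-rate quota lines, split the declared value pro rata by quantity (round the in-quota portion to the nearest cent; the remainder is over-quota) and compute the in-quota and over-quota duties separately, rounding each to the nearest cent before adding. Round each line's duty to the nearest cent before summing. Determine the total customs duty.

Line 1 (G-538, Iloria, 952 units, $162,525.44):
Base rate for G-538 is 12.5% + $2.84/unit.
Duty = $162,525.44 × 12.5% + 952 × $2.84 = $23,019.36.
Line 2 (H-404, Iloria, 8,305 units, $1,516,742.15):
Code H-404 is under a tariff-rate quota (threshold 2,927 units). In-quota: 2,927 units at 1%; over-quota: 5,378 units at 8.5%.
Pro-rata value split: in-quota = $1,516,742.15 × 2,927/8,305 = $534,558.01; over-quota = $1,516,742.15 − $534,558.01 = $982,184.14.
In-quota duty = $534,558.01 × 1% = $5,345.58. Over-quota duty = $982,184.14 × 8.5% = $83,485.65.
Line duty = $5,345.58 + $83,485.65 = $88,831.23.
Line 3 (W-172, Velar, 3,861 kg, $557,682.84):
Base rate for W-172 is 8%.
Origin Velar qualifies under the Durador–Velar agreement and W-172 is covered: preferential rate 3.5% applies instead.
The additional-duty order on W-172 targets Iloria, not Velar; it does not apply.
Duty = $557,682.84 × 3.5% = $19,518.90.
Total = $23,019.36 + $88,831.23 + $19,518.90 = $131,369.49.

$131,369.49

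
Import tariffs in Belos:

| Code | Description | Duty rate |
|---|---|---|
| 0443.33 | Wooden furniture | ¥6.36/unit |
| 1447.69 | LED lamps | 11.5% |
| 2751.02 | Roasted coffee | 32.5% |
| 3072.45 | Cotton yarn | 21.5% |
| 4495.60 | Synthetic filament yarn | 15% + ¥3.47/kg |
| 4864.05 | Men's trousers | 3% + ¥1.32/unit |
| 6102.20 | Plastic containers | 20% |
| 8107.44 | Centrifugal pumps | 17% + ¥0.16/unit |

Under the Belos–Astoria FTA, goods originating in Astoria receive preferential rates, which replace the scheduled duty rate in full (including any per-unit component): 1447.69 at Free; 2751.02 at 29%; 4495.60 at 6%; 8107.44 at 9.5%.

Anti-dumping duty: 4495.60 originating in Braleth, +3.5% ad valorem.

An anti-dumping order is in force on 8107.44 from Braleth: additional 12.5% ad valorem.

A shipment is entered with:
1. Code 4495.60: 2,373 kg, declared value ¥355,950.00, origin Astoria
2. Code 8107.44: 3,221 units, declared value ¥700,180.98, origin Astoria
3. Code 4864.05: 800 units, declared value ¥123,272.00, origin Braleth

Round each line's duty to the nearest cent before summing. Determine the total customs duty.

¥92,628.35

Line 1 (4495.60, Astoria, 2,373 kg, ¥355,950.00):
Base rate for 4495.60 is 15% + ¥3.47/kg.
Origin Astoria qualifies under the Belos–Astoria agreement and 4495.60 is covered: preferential rate 6% applies instead.
The additional-duty order on 4495.60 targets Braleth, not Astoria; it does not apply.
Duty = ¥355,950.00 × 6% = ¥21,357.00.
Line 2 (8107.44, Astoria, 3,221 units, ¥700,180.98):
Base rate for 8107.44 is 17% + ¥0.16/unit.
Origin Astoria qualifies under the Belos–Astoria agreement and 8107.44 is covered: preferential rate 9.5% applies instead.
The additional-duty order on 8107.44 targets Braleth, not Astoria; it does not apply.
Duty = ¥700,180.98 × 9.5% = ¥66,517.19.
Line 3 (4864.05, Braleth, 800 units, ¥123,272.00):
Base rate for 4864.05 is 3% + ¥1.32/unit.
Duty = ¥123,272.00 × 3% + 800 × ¥1.32 = ¥4,754.16.
Total = ¥21,357.00 + ¥66,517.19 + ¥4,754.16 = ¥92,628.35.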